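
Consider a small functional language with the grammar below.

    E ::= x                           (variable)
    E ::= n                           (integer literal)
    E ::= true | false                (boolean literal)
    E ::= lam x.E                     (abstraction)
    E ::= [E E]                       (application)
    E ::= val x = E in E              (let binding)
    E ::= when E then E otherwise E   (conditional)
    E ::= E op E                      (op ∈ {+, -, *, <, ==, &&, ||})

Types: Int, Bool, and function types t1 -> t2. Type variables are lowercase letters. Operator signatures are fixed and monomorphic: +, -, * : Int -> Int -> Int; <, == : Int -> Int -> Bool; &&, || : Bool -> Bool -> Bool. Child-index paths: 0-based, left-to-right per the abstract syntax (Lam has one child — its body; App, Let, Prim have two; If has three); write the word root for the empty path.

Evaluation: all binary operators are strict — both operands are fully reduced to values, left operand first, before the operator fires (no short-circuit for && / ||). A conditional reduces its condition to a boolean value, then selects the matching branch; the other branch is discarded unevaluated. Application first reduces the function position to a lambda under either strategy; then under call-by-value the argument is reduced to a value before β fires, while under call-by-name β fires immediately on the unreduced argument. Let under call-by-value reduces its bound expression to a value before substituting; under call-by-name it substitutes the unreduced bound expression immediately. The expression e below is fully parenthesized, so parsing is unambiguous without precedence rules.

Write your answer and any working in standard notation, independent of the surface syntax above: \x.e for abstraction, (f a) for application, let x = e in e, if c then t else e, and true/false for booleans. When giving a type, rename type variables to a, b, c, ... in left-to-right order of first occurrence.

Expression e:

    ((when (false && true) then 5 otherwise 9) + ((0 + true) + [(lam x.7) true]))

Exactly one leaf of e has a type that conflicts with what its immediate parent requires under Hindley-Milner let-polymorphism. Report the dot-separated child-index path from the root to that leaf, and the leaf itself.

Answer: 1.0.1 : true

Trace:
  unify Bool ~ Bool
  unify Bool ~ Bool
  unify Bool ~ Bool
  unify Int ~ Int
  unify Int ~ Int
  unify Int ~ Int
  unify Bool ~ Int
  FAIL: mismatch Bool ~ Int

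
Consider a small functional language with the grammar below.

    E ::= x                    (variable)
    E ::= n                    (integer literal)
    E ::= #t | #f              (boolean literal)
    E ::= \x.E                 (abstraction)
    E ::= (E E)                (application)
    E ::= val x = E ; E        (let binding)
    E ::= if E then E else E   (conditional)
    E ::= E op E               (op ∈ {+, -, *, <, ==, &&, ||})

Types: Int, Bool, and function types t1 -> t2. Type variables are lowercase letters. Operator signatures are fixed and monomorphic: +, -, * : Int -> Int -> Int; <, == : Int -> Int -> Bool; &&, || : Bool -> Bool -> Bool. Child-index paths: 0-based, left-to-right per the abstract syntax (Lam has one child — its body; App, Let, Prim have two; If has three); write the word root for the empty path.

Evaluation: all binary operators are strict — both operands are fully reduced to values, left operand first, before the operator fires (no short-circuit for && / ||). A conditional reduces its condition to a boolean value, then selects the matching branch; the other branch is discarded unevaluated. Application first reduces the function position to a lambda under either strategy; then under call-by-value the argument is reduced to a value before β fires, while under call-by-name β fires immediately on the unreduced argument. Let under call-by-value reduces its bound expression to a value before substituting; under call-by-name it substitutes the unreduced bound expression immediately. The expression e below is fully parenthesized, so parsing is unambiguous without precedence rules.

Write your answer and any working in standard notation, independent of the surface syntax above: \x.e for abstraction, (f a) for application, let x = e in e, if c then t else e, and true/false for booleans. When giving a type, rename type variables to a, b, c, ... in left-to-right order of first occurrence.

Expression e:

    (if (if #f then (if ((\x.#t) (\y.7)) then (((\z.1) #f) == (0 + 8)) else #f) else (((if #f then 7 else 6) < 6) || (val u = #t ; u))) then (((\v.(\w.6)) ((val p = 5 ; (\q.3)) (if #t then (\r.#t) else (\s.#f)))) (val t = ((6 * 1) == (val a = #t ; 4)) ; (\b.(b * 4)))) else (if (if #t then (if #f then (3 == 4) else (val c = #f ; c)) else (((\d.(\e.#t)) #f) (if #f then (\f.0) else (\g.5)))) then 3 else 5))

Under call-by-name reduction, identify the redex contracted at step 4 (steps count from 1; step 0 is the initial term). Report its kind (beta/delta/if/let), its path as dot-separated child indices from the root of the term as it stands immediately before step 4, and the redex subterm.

Answer: let at 0.1 : (let u = true in u)

Derivation:
step 0: (if (if false then (if ((\x.true) (\y.7)) then (((\z.1) false) == (0 + 8)) else false) else (((if false then 7 else 6) < 6) || (let u = true in u))) then (((\v.(\w.6)) ((let p = 5 in (\q.3)) (if true then (\r.true) else (\s.false)))) (let t = ((6 * 1) == (let a = true in 4)) in (\b.(b * 4)))) else (if (if true then (if false then (3 == 4) else (let c = false in c)) else (((\d.(\e.true)) false) (if false then (\f.0) else (\g.5)))) then 3 else 5))
step 1: [if@0] (if (((if false then 7 else 6) < 6) || (let u = true in u)) then (((\v.(\w.6)) ((let p = 5 in (\q.3)) (if true then (\r.true) else (\s.false)))) (let t = ((6 * 1) == (let a = true in 4)) in (\b.(b * 4)))) else (if (if true then (if false then (3 == 4) else (let c = false in c)) else (((\d.(\e.true)) false) (if false then (\f.0) else (\g.5)))) then 3 else 5))
step 2: [if@0.0.0] (if ((6 < 6) || (let u = true in u)) then (((\v.(\w.6)) ((let p = 5 in (\q.3)) (if true then (\r.true) else (\s.false)))) (let t = ((6 * 1) == (let a = true in 4)) in (\b.(b * 4)))) else (if (if true then (if false then (3 == 4) else (let c = false in c)) else (((\d.(\e.true)) false) (if false then (\f.0) else (\g.5)))) then 3 else 5))
step 3: [delta@0.0] (if (false || (let u = true in u)) then (((\v.(\w.6)) ((let p = 5 in (\q.3)) (if true then (\r.true) else (\s.false)))) (let t = ((6 * 1) == (let a = true in 4)) in (\b.(b * 4)))) else (if (if true then (if false then (3 == 4) else (let c = false in c)) else (((\d.(\e.true)) false) (if false then (\f.0) else (\g.5)))) then 3 else 5))
step 4: [let@0.1] (if (false || true) then (((\v.(\w.6)) ((let p = 5 in (\q.3)) (if true then (\r.true) else (\s.false)))) (let t = ((6 * 1) == (let a = true in 4)) in (\b.(b * 4)))) else (if (if true then (if false then (3 == 4) else (let c = false in c)) else (((\d.(\e.true)) false) (if false then (\f.0) else (\g.5)))) then 3 else 5))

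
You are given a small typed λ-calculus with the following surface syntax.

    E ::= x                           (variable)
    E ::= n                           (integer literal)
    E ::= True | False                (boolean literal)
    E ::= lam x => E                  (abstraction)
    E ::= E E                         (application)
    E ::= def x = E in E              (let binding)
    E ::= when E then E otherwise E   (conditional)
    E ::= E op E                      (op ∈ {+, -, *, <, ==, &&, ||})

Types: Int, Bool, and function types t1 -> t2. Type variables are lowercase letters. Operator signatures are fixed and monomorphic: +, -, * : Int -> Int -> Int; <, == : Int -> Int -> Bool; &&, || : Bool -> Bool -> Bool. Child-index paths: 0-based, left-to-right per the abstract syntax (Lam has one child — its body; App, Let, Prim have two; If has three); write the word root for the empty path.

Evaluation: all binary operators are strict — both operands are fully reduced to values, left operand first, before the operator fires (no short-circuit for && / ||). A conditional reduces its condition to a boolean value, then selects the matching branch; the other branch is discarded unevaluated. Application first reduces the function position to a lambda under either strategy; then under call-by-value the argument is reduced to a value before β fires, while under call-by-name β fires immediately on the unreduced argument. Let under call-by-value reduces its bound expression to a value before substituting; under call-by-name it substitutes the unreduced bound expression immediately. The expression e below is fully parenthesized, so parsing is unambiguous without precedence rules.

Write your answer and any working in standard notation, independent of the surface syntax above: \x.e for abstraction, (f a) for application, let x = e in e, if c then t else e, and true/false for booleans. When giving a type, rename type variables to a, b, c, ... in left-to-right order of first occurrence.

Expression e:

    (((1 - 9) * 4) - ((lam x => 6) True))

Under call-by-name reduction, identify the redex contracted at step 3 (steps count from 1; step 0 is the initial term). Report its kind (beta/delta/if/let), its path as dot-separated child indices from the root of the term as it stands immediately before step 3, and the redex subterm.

Trace:
step 0: (((1 - 9) * 4) - ((\x.6) true))
step 1: [delta@0.0] ((-8 * 4) - ((\x.6) true))
step 2: [delta@0] (-32 - ((\x.6) true))
step 3: [beta@1] (-32 - 6)

Answer: beta at 1 : ((\x.6) true)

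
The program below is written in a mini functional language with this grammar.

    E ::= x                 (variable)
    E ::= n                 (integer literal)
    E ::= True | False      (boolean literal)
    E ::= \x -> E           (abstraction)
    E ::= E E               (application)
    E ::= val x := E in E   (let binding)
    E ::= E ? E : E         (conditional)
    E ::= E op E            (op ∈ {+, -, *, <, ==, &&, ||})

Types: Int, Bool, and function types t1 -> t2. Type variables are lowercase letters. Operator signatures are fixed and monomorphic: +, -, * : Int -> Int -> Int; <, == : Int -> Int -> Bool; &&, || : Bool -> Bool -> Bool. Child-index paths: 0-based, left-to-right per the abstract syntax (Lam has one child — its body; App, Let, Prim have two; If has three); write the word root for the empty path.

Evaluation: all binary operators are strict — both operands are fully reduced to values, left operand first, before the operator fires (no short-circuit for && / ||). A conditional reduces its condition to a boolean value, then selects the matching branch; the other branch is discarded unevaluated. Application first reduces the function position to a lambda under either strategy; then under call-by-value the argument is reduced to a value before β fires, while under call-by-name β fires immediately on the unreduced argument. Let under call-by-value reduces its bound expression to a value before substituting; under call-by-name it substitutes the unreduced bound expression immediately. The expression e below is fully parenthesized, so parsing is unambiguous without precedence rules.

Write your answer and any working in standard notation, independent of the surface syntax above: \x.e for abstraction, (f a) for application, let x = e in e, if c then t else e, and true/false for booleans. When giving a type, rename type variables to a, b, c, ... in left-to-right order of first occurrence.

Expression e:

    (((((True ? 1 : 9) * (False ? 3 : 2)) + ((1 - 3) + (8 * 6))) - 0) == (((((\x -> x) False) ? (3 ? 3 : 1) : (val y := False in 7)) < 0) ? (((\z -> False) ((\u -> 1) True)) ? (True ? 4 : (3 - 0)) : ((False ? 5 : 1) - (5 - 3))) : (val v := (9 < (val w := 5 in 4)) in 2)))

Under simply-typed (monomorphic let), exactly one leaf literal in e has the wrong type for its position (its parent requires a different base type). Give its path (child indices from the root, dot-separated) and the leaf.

Derivation:
  unify Bool ~ Bool
  unify Int ~ Int
  unify Int ~ Int
  unify Bool ~ Bool
  unify Int ~ Int
  unify Int ~ Int
  unify Int ~ Int
  unify Int ~ Int
  unify Int ~ Int
  unify Int ~ Int
  unify Int ~ Int
  unify Int ~ Int
  unify Int ~ Int
  unify Int ~ Int
  unify Int ~ Int
  unify Int ~ Int
  unify Int ~ Int
x : a
\x._ : a -> a
  unify a -> a ~ Bool -> b
  unify a ~ Bool
  unify Bool ~ b
_ _ : Bool
  unify Bool ~ Bool
  unify Int ~ Bool
  FAIL: mismatch Int ~ Bool

Answer: 1.0.0.1.0 : 3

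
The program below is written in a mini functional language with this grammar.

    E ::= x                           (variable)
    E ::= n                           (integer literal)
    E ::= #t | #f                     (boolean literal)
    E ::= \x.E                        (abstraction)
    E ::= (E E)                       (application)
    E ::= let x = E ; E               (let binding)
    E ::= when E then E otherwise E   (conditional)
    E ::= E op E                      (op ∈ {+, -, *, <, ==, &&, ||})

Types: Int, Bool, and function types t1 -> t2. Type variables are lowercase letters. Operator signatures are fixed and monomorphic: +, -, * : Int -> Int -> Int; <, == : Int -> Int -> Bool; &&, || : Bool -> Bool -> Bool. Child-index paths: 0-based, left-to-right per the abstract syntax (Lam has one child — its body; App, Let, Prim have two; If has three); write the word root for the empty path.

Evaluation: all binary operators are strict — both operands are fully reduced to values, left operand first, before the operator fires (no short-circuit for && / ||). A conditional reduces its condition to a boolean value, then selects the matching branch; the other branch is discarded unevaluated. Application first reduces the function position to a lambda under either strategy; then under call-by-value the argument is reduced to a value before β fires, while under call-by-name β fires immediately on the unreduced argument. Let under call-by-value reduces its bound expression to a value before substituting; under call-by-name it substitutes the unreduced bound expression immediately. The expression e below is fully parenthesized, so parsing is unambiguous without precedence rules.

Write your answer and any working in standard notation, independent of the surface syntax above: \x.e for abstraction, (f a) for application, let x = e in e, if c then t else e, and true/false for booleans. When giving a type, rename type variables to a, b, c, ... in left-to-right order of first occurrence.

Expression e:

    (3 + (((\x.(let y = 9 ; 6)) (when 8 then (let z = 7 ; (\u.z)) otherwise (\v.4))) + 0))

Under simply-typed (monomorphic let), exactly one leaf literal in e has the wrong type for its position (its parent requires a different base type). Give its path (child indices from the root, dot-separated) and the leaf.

Working:
  unify Int ~ Int
let y : Int
\x._ : a -> Int
  unify Int ~ Bool
  FAIL: mismatch Int ~ Bool

Answer: 1.0.1.0 : 8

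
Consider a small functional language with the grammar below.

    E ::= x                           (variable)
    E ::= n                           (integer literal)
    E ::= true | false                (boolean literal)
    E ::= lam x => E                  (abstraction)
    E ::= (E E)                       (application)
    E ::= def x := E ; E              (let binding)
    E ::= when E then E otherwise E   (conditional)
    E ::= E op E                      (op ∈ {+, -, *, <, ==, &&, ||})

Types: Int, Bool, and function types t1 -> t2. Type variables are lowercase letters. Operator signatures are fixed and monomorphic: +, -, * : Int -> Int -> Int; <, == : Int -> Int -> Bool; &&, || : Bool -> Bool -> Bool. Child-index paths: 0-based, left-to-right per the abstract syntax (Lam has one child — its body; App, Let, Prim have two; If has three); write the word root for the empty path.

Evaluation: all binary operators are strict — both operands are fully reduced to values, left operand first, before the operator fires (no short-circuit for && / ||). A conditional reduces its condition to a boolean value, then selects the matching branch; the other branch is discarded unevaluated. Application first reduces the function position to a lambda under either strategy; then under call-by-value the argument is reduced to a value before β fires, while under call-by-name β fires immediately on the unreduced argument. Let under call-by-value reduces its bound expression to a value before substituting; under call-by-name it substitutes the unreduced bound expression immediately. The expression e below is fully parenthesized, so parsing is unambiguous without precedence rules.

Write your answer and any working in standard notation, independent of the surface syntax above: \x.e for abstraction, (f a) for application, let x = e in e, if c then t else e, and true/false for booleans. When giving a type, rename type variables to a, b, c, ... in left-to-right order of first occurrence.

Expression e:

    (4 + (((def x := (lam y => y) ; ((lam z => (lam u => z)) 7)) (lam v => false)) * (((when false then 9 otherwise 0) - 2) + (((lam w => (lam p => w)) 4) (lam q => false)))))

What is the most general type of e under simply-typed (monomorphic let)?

Trace:
  unify Int ~ Int
y : a
\y._ : a -> a
let x : a -> a
z : b
\u._ : c -> b
\z._ : b -> c -> b
  unify b -> c -> b ~ Int -> d
  unify b ~ Int
  unify c -> Int ~ d
_ _ : c -> Int
\v._ : e -> Bool
  unify c -> Int ~ (e -> Bool) -> f
  unify c ~ e -> Bool
  unify Int ~ f
_ _ : Int
  unify Int ~ Int
  unify Bool ~ Bool
  unify Int ~ Int
  unify Int ~ Int
  unify Int ~ Int
  unify Int ~ Int
w : g
\p._ : h -> g
\w._ : g -> h -> g
  unify g -> h -> g ~ Int -> i
  unify g ~ Int
  unify h -> Int ~ i
_ _ : h -> Int
\q._ : j -> Bool
  unify h -> Int ~ (j -> Bool) -> k
  unify h ~ j -> Bool
  unify Int ~ k
_ _ : Int
  unify Int ~ Int
  unify Int ~ Int
  unify Int ~ Int

Answer: Int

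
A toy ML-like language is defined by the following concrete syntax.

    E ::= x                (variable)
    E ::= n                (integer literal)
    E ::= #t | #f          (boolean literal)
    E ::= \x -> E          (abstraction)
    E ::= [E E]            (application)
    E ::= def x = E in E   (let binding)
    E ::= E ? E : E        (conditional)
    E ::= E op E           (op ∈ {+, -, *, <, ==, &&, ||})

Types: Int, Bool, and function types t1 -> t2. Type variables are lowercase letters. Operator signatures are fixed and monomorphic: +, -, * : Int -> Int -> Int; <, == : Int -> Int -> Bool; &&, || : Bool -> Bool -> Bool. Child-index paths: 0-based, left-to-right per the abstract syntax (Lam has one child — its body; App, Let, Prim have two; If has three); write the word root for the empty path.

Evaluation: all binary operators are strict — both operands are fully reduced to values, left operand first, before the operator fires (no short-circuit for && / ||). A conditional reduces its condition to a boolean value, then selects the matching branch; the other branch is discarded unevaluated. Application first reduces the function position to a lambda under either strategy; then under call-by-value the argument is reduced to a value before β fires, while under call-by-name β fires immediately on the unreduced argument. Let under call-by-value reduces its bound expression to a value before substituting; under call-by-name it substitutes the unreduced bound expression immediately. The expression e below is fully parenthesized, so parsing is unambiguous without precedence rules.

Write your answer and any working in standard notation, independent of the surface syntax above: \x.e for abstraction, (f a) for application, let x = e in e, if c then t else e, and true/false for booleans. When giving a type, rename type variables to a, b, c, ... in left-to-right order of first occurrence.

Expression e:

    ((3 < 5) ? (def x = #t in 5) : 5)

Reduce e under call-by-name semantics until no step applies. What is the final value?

Trace:
step 0: (if (3 < 5) then (let x = true in 5) else 5)
step 1: [delta@0] (if true then (let x = true in 5) else 5)
step 2: [if@root] (let x = true in 5)
step 3: [let@root] 5

Answer: 5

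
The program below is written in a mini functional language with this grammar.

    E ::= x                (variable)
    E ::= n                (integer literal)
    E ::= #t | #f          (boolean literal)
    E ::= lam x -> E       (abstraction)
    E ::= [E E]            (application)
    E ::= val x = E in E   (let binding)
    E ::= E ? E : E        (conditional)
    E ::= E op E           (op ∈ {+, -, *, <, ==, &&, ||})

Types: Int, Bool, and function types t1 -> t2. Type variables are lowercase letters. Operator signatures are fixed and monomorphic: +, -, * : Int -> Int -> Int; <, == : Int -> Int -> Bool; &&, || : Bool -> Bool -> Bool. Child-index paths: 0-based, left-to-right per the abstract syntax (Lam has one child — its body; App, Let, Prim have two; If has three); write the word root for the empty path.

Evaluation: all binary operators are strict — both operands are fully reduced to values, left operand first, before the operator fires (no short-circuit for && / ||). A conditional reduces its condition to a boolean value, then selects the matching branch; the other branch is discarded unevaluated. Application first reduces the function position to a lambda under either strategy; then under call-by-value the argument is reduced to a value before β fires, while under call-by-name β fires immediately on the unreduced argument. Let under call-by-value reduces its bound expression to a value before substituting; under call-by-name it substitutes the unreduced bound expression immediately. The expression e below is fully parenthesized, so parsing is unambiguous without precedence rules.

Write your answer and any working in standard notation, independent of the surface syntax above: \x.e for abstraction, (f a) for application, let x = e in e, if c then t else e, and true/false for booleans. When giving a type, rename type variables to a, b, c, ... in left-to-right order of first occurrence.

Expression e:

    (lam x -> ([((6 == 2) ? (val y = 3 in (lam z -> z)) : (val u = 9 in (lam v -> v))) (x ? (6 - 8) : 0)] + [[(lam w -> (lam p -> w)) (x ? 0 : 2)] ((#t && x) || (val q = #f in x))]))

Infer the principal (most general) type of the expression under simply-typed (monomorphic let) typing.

Trace:
  unify Int ~ Int
  unify Int ~ Int
  unify Bool ~ Bool
let y : Int
z : b
\z._ : b -> b
let u : Int
v : c
\v._ : c -> c
  unify b -> b ~ c -> c
  unify b ~ c
  unify c ~ c
x : a
  unify a ~ Bool
  unify Int ~ Int
  unify Int ~ Int
  unify Int ~ Int
  unify c -> c ~ Int -> d
  unify c ~ Int
  unify Int ~ d
_ _ : Int
  unify Int ~ Int
w : e
\p._ : f -> e
\w._ : e -> f -> e
x : Bool
  unify Bool ~ Bool
  unify Int ~ Int
  unify e -> f -> e ~ Int -> g
  unify e ~ Int
  unify f -> Int ~ g
_ _ : f -> Int
  unify Bool ~ Bool
x : Bool
  unify Bool ~ Bool
  unify Bool ~ Bool
let q : Bool
x : Bool
  unify Bool ~ Bool
  unify f -> Int ~ Bool -> h
  unify f ~ Bool
  unify Int ~ h
_ _ : Int
  unify Int ~ Int
\x._ : Bool -> Int

Answer: Bool -> Int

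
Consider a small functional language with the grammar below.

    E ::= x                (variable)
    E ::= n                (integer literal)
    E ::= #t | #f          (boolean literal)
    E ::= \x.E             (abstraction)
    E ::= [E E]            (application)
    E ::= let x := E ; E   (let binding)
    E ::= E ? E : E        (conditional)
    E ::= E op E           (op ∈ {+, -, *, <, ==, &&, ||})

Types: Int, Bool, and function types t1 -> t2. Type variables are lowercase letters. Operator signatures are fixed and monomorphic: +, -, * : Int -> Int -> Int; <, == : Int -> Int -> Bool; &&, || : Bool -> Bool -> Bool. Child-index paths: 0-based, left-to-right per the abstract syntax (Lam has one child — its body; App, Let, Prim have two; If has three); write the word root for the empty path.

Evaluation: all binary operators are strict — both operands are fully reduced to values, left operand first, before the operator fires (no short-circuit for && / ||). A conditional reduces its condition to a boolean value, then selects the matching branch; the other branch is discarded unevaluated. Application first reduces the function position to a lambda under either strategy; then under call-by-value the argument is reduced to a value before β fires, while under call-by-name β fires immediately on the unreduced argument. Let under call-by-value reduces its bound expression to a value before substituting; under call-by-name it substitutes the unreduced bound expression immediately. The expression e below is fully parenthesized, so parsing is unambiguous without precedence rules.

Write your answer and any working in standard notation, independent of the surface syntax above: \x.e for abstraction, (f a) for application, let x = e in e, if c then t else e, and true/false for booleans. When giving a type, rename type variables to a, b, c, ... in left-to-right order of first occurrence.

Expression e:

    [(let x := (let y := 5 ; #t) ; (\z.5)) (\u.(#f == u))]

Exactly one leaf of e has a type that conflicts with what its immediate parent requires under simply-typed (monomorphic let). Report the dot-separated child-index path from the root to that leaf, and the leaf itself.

Answer: 1.0.0 : false

Working:
let y : Int
let x : Bool
\z._ : a -> Int
  unify Bool ~ Int
  FAIL: mismatch Bool ~ Int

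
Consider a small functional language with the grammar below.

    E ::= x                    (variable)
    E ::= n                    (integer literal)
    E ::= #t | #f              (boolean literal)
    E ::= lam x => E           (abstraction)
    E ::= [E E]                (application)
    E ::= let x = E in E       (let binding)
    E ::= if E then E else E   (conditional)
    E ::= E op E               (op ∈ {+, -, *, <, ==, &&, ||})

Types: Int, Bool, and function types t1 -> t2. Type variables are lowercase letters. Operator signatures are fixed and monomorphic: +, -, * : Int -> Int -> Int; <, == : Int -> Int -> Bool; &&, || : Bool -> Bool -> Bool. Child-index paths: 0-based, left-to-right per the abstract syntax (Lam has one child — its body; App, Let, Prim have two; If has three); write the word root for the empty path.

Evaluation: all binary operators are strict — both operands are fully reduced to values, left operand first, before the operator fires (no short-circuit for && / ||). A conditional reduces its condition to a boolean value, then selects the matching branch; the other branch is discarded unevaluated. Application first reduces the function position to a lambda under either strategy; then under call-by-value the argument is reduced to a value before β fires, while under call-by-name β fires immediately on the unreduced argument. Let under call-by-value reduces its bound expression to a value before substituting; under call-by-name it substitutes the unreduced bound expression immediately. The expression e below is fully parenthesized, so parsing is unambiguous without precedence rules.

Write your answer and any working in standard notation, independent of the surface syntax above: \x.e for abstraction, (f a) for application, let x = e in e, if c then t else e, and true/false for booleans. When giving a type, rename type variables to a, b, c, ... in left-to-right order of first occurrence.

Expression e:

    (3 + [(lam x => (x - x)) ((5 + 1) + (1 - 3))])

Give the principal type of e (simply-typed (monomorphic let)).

Answer: Int

Working:
  unify Int ~ Int
x : a
  unify a ~ Int
x : Int
  unify Int ~ Int
\x._ : Int -> Int
  unify Int ~ Int
  unify Int ~ Int
  unify Int ~ Int
  unify Int ~ Int
  unify Int ~ Int
  unify Int ~ Int
  unify Int -> Int ~ Int -> b
  unify Int ~ Int
  unify Int ~ b
_ _ : Int
  unify Int ~ Int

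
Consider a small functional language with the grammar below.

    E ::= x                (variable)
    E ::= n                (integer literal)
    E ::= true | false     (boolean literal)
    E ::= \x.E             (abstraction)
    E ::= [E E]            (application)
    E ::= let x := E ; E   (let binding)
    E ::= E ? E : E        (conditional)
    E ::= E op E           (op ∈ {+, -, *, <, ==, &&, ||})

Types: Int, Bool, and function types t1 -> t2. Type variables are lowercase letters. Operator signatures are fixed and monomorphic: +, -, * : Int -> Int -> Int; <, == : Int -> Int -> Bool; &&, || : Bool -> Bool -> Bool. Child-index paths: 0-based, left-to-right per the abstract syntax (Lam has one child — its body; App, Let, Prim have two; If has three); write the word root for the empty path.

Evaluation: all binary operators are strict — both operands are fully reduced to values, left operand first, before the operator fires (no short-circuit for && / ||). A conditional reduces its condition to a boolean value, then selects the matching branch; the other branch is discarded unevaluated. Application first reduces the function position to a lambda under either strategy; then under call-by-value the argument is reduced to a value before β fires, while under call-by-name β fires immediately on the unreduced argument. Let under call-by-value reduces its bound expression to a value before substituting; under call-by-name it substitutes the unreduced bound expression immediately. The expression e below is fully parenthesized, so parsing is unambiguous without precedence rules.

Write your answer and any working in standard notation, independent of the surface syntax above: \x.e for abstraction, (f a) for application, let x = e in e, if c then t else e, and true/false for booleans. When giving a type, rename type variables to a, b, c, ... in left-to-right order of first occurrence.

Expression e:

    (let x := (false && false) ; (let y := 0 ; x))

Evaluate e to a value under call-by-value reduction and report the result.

Answer: false

Working:
step 0: (let x = (false && false) in (let y = 0 in x))
step 1: [delta@0] (let x = false in (let y = 0 in x))
step 2: [let@root] (let y = 0 in false)
step 3: [let@root] false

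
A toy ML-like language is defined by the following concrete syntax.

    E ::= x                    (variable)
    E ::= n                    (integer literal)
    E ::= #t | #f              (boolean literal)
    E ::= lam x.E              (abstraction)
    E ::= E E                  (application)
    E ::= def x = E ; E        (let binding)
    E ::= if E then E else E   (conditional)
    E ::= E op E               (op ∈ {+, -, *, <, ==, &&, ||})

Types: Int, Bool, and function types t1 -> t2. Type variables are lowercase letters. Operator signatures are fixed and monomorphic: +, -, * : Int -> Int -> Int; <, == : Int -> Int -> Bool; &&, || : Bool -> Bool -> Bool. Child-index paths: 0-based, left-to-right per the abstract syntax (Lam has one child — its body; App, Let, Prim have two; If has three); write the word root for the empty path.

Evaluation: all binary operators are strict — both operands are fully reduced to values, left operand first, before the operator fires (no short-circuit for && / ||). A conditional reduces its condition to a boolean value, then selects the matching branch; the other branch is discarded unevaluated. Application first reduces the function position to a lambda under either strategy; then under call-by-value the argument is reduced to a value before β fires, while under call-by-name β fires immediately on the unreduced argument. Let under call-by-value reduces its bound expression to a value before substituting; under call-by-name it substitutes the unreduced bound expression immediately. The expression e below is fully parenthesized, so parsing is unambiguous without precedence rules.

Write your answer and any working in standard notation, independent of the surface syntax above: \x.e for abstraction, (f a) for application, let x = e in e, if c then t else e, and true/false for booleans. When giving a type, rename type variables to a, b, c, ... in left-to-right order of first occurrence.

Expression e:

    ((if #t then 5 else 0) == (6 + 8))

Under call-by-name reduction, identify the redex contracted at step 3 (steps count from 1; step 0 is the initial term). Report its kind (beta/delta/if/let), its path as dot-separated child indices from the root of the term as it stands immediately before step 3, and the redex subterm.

Trace:
step 0: ((if true then 5 else 0) == (6 + 8))
step 1: [if@0] (5 == (6 + 8))
step 2: [delta@1] (5 == 14)
step 3: [delta@root] false

Answer: delta at root : (5 == 14)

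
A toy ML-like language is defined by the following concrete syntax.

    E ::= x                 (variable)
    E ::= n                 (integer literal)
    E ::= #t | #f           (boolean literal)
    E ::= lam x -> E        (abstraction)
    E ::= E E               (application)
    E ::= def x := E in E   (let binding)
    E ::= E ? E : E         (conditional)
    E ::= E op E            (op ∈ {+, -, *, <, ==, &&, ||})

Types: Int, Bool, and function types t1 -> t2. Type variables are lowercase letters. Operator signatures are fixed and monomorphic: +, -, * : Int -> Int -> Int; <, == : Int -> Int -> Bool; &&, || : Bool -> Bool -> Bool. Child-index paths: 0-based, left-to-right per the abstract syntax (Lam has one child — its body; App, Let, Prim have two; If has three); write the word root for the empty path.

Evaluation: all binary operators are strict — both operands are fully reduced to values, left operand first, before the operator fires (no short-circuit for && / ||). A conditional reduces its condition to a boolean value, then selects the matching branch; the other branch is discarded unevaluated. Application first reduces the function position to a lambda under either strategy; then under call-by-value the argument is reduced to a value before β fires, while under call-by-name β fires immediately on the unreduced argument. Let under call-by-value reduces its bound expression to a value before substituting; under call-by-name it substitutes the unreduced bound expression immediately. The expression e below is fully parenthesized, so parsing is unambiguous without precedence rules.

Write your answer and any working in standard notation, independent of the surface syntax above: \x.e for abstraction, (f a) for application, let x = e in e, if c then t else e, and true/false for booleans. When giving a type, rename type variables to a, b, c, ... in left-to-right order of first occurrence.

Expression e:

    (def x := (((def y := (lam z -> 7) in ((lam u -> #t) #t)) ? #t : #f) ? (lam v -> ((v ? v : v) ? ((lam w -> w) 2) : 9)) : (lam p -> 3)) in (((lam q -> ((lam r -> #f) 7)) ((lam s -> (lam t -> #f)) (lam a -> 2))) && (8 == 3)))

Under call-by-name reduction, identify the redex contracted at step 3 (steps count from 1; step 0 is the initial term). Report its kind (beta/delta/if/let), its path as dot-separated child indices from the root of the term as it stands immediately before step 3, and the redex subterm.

Answer: beta at 0 : ((\r.false) 7)

Trace:
step 0: (let x = (if (if (let y = (\z.7) in ((\u.true) true)) then true else false) then (\v.(if (if v then v else v) then ((\w.w) 2) else 9)) else (\p.3)) in (((\q.((\r.false) 7)) ((\s.(\t.false)) (\a.2))) && (8 == 3)))
step 1: [let@root] (((\q.((\r.false) 7)) ((\s.(\t.false)) (\a.2))) && (8 == 3))
step 2: [beta@0] (((\r.false) 7) && (8 == 3))
step 3: [beta@0] (false && (8 == 3))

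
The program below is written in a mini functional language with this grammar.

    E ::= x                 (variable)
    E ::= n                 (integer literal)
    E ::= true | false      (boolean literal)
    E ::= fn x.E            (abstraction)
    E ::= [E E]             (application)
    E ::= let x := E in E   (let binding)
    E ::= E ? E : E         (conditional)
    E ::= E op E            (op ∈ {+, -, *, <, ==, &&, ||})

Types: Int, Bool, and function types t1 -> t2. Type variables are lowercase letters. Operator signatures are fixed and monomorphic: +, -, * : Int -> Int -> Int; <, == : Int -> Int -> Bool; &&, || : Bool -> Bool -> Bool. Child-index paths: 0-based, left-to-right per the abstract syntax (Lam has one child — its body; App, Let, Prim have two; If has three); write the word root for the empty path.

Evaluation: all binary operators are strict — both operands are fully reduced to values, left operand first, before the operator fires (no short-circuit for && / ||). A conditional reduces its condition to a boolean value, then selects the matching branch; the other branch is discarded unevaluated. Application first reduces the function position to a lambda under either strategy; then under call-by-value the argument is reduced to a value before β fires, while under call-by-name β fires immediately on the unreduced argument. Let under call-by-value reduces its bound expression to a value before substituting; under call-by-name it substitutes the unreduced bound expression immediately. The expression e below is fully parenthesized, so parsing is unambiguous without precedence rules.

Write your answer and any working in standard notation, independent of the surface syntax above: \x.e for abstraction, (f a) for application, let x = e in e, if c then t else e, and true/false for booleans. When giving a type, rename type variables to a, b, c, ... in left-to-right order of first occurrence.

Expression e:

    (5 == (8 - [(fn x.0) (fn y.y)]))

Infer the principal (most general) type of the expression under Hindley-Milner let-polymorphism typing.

Derivation:
  unify Int ~ Int
  unify Int ~ Int
\x._ : a -> Int
y : b
\y._ : b -> b
  unify a -> Int ~ (b -> b) -> c
  unify a ~ b -> b
  unify Int ~ c
_ _ : Int
  unify Int ~ Int
  unify Int ~ Int

Answer: Bool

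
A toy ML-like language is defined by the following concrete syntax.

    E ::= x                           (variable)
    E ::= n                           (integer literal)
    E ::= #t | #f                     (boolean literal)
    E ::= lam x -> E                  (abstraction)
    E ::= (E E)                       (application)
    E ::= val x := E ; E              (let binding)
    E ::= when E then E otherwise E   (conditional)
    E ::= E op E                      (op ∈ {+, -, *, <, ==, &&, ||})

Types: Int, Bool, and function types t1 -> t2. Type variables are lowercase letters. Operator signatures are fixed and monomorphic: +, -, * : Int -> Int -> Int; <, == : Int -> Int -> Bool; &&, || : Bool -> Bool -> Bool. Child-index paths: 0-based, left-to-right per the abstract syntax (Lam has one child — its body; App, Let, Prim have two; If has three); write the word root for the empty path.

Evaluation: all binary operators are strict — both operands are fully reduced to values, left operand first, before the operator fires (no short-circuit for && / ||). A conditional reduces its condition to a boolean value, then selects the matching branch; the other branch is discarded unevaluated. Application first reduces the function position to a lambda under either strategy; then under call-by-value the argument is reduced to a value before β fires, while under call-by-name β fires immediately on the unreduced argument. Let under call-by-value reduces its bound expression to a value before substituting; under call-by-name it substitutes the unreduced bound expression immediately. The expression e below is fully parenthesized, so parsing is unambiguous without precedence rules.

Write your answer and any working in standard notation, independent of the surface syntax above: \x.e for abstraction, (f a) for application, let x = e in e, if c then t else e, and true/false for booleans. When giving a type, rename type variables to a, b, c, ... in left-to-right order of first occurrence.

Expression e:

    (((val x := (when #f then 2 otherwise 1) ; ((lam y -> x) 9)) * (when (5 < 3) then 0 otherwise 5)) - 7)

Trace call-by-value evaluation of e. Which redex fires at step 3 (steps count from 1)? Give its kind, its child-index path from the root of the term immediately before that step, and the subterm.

Answer: beta at 0.0 : ((\y.1) 9)

Working:
step 0: (((let x = (if false then 2 else 1) in ((\y.x) 9)) * (if (5 < 3) then 0 else 5)) - 7)
step 1: [if@0.0.0] (((let x = 1 in ((\y.x) 9)) * (if (5 < 3) then 0 else 5)) - 7)
step 2: [let@0.0] ((((\y.1) 9) * (if (5 < 3) then 0 else 5)) - 7)
step 3: [beta@0.0] ((1 * (if (5 < 3) then 0 else 5)) - 7)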